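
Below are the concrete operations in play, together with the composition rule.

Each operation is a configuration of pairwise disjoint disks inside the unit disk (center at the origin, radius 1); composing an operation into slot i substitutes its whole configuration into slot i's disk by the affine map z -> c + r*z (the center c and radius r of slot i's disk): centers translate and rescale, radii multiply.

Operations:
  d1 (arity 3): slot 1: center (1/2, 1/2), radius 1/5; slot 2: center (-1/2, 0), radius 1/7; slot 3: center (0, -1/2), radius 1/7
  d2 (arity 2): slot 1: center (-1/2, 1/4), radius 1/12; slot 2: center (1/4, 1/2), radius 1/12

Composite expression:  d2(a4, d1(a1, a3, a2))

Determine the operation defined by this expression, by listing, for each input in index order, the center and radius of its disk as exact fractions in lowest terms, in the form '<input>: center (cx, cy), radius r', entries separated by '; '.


a1: center (7/24, 13/24), radius 1/60; a2: center (1/4, 11/24), radius 1/84; a3: center (5/24, 1/2), radius 1/84; a4: center (-1/2, 1/4), radius 1/12

Below d2, radii multiply path by path; the a-disk centers shift.
a4 passes through 1 substitution, ending at center (-1/2, 1/4), radius 1/12
a1 passes through 2 substitutions, ending at center (7/24, 13/24), radius 1/60
a3 passes through 2 substitutions, ending at center (5/24, 1/2), radius 1/84
a2 passes through 2 substitutions, ending at center (1/4, 11/24), radius 1/84


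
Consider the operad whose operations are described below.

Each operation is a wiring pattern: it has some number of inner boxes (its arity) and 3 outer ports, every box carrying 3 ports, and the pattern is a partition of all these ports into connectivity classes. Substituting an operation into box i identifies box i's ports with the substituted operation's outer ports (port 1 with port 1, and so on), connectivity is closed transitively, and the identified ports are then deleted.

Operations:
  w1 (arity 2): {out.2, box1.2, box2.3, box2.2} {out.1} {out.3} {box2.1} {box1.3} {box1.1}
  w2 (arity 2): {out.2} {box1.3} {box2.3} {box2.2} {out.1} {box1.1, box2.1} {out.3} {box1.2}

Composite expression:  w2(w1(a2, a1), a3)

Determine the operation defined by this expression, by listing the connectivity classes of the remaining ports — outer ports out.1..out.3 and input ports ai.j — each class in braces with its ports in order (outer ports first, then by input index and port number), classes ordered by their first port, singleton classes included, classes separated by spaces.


{out.1} {out.2} {out.3} {a1.1} {a1.2, a1.3, a2.2} {a2.1} {a2.3} {a3.1} {a3.2} {a3.3}

Connectivity passes through glued w2-boundaries; trace each wire chain.
w1 over (a2, a1) gives {out.1} {out.2, a1.2, a1.3, a2.2} {out.3} {a1.1} {a2.1} {a2.3}, out.j being that stage's outer ports
w2 over (a2, a1, a3) gives {out.1} {out.2} {out.3} {a1.1} {a1.2, a1.3, a2.2} {a2.1} {a2.3} {a3.1} {a3.2} {a3.3}, out.j being that stage's outer ports


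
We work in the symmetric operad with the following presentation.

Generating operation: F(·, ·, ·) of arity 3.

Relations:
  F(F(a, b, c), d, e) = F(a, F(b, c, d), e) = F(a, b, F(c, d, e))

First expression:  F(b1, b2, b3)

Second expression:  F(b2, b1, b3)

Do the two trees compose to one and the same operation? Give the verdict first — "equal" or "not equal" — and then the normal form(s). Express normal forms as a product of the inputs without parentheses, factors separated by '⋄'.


not equal: they reduce to b1 ⋄ b2 ⋄ b3 and b2 ⋄ b1 ⋄ b3

In normal form, the first expression is b1 ⋄ b2 ⋄ b3
In normal form, the second expression is b2 ⋄ b1 ⋄ b3
Different reductions; not equal.


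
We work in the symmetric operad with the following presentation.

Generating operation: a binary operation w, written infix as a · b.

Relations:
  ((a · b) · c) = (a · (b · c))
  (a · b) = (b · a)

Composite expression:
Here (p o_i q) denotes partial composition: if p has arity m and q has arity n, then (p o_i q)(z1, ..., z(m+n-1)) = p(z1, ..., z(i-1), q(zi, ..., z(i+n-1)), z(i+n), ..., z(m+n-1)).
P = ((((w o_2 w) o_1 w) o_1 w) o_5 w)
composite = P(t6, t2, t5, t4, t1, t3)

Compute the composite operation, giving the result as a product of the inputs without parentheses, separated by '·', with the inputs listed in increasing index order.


t1 · t2 · t3 · t4 · t5 · t6


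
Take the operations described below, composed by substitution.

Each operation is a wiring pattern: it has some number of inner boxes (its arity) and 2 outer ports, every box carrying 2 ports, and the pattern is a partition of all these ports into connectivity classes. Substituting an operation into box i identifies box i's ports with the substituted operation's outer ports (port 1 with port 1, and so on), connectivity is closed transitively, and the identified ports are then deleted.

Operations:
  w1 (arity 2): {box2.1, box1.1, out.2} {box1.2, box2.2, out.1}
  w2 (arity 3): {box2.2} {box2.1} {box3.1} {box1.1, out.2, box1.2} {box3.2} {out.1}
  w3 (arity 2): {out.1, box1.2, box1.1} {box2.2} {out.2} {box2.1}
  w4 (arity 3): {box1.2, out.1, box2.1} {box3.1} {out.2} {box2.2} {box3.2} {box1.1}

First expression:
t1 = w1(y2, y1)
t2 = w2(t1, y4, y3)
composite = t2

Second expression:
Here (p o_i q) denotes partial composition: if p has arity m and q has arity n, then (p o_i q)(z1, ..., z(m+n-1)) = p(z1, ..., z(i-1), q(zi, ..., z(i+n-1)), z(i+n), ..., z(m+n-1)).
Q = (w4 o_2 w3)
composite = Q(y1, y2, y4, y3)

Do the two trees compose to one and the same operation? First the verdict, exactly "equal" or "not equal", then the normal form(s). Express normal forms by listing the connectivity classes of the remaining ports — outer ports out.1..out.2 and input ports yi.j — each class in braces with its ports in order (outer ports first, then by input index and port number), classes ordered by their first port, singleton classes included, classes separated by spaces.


not equal — first {out.1} {out.2, y1.1, y1.2, y2.1, y2.2} {y3.1} {y3.2} {y4.1} {y4.2}, second {out.1, y1.2, y2.1, y2.2} {out.2} {y1.1} {y3.1} {y3.2} {y4.1} {y4.2}

In normal form, the first expression is {out.1} {out.2, y1.1, y1.2, y2.1, y2.2} {y3.1} {y3.2} {y4.1} {y4.2}
In normal form, the second expression is {out.1, y1.2, y2.1, y2.2} {out.2} {y1.1} {y3.1} {y3.2} {y4.1} {y4.2}
No match — not equal.


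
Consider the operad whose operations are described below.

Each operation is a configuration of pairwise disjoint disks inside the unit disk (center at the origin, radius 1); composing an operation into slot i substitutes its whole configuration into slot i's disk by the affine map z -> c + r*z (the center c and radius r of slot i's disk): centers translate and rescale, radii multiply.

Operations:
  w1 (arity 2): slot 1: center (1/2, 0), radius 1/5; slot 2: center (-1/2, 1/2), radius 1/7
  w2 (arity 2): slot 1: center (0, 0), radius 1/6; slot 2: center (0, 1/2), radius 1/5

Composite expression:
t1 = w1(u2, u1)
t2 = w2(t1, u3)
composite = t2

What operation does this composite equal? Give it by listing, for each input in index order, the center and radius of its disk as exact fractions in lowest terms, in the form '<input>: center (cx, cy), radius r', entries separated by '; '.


u1: center (-1/12, 1/12), radius 1/42; u2: center (1/12, 0), radius 1/30; u3: center (0, 1/2), radius 1/5

Nesting under w2 composes maps z -> c + r*z down each u-path.
u2: after 2 affine steps, its disk has center (1/12, 0), radius 1/30
u1: after 2 affine steps, its disk has center (-1/12, 1/12), radius 1/42
u3: after 1 affine step, its disk has center (0, 1/2), radius 1/5


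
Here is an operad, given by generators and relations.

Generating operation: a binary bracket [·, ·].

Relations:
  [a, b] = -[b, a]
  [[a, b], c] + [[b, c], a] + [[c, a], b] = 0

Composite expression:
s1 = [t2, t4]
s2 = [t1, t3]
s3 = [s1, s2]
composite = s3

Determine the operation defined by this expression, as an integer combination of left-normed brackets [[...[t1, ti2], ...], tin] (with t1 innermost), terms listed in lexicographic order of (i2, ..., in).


Left-normed coefficients sit on the t1-initial expansion words.
Composite bracket: [[t2, t4], [t1, t3]]
Applying ab - ba throughout gives 8 signed words (2^3 = 8).
Only words starting with t1 matter:
  word t1t3t2t4 has sign -1, contributing -[[[t1, t3], t2], t4]
  word t1t3t4t2 has sign +1, contributing +[[[t1, t3], t4], t2]

-[[[t1, t3], t2], t4] + [[[t1, t3], t4], t2]


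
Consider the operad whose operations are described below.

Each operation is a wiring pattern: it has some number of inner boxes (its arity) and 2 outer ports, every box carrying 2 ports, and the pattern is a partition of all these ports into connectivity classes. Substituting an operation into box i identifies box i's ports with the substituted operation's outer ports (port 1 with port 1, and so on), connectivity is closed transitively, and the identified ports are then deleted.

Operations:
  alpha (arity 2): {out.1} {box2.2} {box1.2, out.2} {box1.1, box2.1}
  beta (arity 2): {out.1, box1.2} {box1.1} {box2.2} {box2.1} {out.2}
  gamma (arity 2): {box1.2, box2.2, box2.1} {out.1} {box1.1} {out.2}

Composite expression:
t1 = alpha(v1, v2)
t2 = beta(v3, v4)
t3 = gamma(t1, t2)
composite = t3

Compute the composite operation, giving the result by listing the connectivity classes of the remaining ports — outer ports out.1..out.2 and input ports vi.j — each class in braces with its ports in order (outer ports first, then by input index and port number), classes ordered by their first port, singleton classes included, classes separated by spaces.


Treat the ports identified at gamma as solder joints: merge, then drop.
composing alpha on (v1, v2), with out.j its own outer ports: {out.1} {out.2, v1.2} {v1.1, v2.1} {v2.2}
composing beta on (v3, v4), with out.j its own outer ports: {out.1, v3.2} {out.2} {v3.1} {v4.1} {v4.2}
composing gamma on (v1, v2, v3, v4), with out.j its own outer ports: {out.1} {out.2} {v1.1, v2.1} {v1.2, v3.2} {v2.2} {v3.1} {v4.1} {v4.2}

{out.1} {out.2} {v1.1, v2.1} {v1.2, v3.2} {v2.2} {v3.1} {v4.1} {v4.2}


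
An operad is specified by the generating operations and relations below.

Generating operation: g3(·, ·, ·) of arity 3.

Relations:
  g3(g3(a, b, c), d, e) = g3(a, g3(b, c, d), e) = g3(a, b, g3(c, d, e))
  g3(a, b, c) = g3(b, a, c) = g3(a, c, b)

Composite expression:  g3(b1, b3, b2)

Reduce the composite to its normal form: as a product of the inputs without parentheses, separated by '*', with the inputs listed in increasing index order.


b1 * b2 * b3

Reordering under g3 is free, so list the b-inputs canonically.
g3(b1, b3, b2) spells out as b1 * b3 * b2
commutativity sorts the factors: b1 * b2 * b3


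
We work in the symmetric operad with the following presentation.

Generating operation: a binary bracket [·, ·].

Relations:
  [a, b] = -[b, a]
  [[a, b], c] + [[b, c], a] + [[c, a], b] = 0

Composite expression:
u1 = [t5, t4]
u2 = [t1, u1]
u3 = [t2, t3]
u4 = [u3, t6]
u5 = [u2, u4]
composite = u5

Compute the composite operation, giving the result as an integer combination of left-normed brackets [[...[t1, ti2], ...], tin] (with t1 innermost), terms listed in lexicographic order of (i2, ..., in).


In the tensor algebra, words opening t1 carry the t1-anchored form.
Composite bracket: [[t1, [t5, t4]], [[t2, t3], t6]]
The bracket unfolds into 32 signed words via [a, b] = ab - ba (2^5 = 32).
Words beginning with t1 determine it all:
  from t1t4t5t2t3t6, sign -1: term -[[[[[t1, t4], t5], t2], t3], t6]
  from t1t4t5t3t2t6, sign +1: term +[[[[[t1, t4], t5], t3], t2], t6]
  from t1t4t5t6t2t3, sign +1: term +[[[[[t1, t4], t5], t6], t2], t3]
  from t1t4t5t6t3t2, sign -1: term -[[[[[t1, t4], t5], t6], t3], t2]
  from t1t5t4t2t3t6, sign +1: term +[[[[[t1, t5], t4], t2], t3], t6]
  from t1t5t4t3t2t6, sign -1: term -[[[[[t1, t5], t4], t3], t2], t6]
  from t1t5t4t6t2t3, sign -1: term -[[[[[t1, t5], t4], t6], t2], t3]
  from t1t5t4t6t3t2, sign +1: term +[[[[[t1, t5], t4], t6], t3], t2]

-[[[[[t1, t4], t5], t2], t3], t6] + [[[[[t1, t4], t5], t3], t2], t6] + [[[[[t1, t4], t5], t6], t2], t3] - [[[[[t1, t4], t5], t6], t3], t2] + [[[[[t1, t5], t4], t2], t3], t6] - [[[[[t1, t5], t4], t3], t2], t6] - [[[[[t1, t5], t4], t6], t2], t3] + [[[[[t1, t5], t4], t6], t3], t2]


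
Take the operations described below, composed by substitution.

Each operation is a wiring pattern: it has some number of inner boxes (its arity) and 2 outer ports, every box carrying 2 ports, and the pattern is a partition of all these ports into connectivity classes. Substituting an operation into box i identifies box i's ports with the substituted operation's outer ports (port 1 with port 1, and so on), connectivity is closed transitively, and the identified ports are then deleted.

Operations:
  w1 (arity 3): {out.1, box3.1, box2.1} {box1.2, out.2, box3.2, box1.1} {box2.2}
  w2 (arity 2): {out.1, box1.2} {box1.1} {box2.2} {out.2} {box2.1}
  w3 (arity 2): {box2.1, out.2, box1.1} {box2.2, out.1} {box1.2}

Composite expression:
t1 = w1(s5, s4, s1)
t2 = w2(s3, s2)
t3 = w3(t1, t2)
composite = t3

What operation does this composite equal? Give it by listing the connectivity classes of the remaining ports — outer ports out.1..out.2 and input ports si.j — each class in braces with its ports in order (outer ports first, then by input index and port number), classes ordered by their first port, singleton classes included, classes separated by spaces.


Treat the ports identified at w3 as solder joints: merge, then drop.
after w1, the pattern on (s5, s4, s1) reads {out.1, s1.1, s4.1} {out.2, s1.2, s5.1, s5.2} {s4.2} (out.j = its outer ports)
after w2, the pattern on (s3, s2) reads {out.1, s3.2} {out.2} {s2.1} {s2.2} {s3.1} (out.j = its outer ports)
after w3, the pattern on (s5, s4, s1, s3, s2) reads {out.1} {out.2, s1.1, s3.2, s4.1} {s1.2, s5.1, s5.2} {s2.1} {s2.2} {s3.1} {s4.2} (out.j = its outer ports)

{out.1} {out.2, s1.1, s3.2, s4.1} {s1.2, s5.1, s5.2} {s2.1} {s2.2} {s3.1} {s4.2}


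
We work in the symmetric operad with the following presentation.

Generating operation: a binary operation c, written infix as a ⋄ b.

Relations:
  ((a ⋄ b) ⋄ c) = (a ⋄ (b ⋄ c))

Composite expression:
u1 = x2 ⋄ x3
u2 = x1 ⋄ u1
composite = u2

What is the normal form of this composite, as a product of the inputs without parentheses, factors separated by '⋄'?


x1 ⋄ x2 ⋄ x3

Associativity of c dissolves the nesting; only the x-input order survives.
(x2 ⋄ x3) collapses to x2 ⋄ x3
(x1 ⋄ (x2 ⋄ x3)) collapses to x1 ⋄ x2 ⋄ x3


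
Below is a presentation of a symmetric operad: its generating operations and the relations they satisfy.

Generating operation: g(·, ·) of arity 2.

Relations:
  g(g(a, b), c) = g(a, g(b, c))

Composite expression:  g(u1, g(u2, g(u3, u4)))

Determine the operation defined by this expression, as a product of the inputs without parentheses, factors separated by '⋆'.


Key point: g is associative — brackets drop, the u-order remains.
g(u3, u4) spells out as u3 ⋆ u4
g(u2, g(u3, u4)) spells out as u2 ⋆ u3 ⋆ u4
g(u1, g(u2, g(u3, u4))) spells out as u1 ⋆ u2 ⋆ u3 ⋆ u4

u1 ⋆ u2 ⋆ u3 ⋆ u4


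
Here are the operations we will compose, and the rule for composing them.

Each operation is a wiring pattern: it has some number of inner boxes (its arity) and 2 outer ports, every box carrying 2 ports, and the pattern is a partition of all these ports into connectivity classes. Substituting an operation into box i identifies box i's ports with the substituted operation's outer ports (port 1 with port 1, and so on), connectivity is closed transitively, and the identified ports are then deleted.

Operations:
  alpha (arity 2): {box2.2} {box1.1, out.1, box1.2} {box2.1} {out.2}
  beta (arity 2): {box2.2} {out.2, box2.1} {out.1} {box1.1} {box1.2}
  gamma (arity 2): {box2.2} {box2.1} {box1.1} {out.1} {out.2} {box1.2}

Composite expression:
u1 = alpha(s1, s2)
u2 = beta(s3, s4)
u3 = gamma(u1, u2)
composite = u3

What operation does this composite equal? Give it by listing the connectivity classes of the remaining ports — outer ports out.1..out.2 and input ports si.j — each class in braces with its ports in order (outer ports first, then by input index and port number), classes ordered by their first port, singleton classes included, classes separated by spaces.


{out.1} {out.2} {s1.1, s1.2} {s2.1} {s2.2} {s3.1} {s3.2} {s4.1} {s4.2}

Reachability decides: close wires over gamma-identified ports.
through alpha, on inputs (s1, s2): {out.1, s1.1, s1.2} {out.2} {s2.1} {s2.2} (out.j = stage outer ports)
through beta, on inputs (s3, s4): {out.1} {out.2, s4.1} {s3.1} {s3.2} {s4.2} (out.j = stage outer ports)
through gamma, on inputs (s1, s2, s3, s4): {out.1} {out.2} {s1.1, s1.2} {s2.1} {s2.2} {s3.1} {s3.2} {s4.1} {s4.2} (out.j = stage outer ports)


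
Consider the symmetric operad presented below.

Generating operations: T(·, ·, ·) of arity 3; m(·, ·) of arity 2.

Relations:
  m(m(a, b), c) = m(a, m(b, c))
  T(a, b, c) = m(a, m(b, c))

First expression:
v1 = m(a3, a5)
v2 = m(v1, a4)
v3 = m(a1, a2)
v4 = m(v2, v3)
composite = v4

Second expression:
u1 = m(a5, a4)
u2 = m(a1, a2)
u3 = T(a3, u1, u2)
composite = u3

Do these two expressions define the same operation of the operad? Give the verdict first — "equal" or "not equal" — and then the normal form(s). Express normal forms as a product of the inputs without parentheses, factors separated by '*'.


equal — both sides give a3 * a5 * a4 * a1 * a2


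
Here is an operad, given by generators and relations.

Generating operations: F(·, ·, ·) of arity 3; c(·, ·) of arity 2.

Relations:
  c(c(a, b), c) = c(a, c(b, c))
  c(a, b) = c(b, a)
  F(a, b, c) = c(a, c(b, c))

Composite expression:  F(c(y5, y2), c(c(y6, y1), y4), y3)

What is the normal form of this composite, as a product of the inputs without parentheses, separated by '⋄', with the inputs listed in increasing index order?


y1 ⋄ y2 ⋄ y3 ⋄ y4 ⋄ y5 ⋄ y6

Any arrangement under F is one operation, so sort the y-inputs.
c(y5, y2) collapses to y5 ⋄ y2
c(y6, y1) collapses to y6 ⋄ y1
c(c(y6, y1), y4) collapses to y6 ⋄ y1 ⋄ y4
F(c(y5, y2), c(c(y6, y1), y4), y3) collapses to y5 ⋄ y2 ⋄ y6 ⋄ y1 ⋄ y4 ⋄ y3
sorting the factors by input index: y1 ⋄ y2 ⋄ y3 ⋄ y4 ⋄ y5 ⋄ y6


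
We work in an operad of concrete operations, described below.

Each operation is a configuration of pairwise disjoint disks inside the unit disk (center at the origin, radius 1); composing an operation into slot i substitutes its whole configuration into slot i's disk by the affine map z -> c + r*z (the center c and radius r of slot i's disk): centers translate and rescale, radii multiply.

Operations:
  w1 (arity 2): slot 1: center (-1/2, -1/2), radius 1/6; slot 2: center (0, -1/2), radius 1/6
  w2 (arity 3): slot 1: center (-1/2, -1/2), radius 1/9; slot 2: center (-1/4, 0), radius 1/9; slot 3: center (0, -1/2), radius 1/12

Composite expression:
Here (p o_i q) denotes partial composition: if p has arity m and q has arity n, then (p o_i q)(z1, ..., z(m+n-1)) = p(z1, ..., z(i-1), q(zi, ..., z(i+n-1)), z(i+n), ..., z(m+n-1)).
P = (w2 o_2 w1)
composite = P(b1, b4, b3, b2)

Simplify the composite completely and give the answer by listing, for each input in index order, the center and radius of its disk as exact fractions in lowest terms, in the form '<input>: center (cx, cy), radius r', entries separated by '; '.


b1: center (-1/2, -1/2), radius 1/9; b2: center (0, -1/2), radius 1/12; b3: center (-1/4, -1/18), radius 1/54; b4: center (-11/36, -1/18), radius 1/54


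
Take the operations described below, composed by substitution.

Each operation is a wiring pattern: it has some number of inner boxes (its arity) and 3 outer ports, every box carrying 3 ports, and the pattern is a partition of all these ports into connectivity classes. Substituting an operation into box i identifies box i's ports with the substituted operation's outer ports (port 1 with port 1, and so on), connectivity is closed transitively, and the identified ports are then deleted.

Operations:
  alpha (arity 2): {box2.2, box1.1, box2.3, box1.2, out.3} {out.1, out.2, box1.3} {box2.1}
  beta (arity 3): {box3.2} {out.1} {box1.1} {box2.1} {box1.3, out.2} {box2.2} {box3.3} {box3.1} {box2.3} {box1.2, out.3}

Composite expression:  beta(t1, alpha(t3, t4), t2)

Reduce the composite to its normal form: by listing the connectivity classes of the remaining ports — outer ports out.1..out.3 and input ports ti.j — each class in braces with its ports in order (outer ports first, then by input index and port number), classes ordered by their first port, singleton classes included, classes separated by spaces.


{out.1} {out.2, t1.3} {out.3, t1.2} {t1.1} {t2.1} {t2.2} {t2.3} {t3.1, t3.2, t4.2, t4.3} {t3.3} {t4.1}


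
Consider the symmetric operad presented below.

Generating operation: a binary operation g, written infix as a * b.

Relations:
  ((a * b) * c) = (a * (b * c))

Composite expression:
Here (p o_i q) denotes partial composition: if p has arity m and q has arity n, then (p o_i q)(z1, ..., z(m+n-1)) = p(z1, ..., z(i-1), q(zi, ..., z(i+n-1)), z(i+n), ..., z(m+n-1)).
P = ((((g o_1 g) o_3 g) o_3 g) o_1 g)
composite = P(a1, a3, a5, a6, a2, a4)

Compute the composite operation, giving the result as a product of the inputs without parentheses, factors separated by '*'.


a1 * a3 * a5 * a6 * a2 * a4

Key point: g is associative — brackets drop, the a-order remains.
(a1 * a3) reduces to a1 * a3
((a1 * a3) * a5) reduces to a1 * a3 * a5
(a6 * a2) reduces to a6 * a2
((a6 * a2) * a4) reduces to a6 * a2 * a4
(((a1 * a3) * a5) * ((a6 * a2) * a4)) reduces to a1 * a3 * a5 * a6 * a2 * a4


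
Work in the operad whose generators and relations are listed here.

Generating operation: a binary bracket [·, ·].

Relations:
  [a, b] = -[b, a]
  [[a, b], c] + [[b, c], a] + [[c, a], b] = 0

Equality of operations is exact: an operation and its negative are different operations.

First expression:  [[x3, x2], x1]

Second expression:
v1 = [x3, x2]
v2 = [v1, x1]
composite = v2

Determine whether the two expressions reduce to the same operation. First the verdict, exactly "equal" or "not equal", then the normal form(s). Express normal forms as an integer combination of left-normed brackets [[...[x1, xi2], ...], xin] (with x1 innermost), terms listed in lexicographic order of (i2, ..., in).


equal — both sides give [[x1, x2], x3] - [[x1, x3], x2]

The first composite normalizes to [[x1, x2], x3] - [[x1, x3], x2]
The second composite normalizes to [[x1, x2], x3] - [[x1, x3], x2]
Both agree, so they are equal.


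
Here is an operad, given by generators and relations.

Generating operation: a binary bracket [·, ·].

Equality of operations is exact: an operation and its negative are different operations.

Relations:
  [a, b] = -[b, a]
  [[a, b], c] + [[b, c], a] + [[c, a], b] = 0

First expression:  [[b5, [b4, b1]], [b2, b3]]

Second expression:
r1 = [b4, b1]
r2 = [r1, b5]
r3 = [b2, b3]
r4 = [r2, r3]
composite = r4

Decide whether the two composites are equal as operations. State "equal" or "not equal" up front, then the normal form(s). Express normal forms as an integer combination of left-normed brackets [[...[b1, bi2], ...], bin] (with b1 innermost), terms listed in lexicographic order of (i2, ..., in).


not equal: they reduce to [[[[b1, b4], b5], b2], b3] - [[[[b1, b4], b5], b3], b2] and -[[[[b1, b4], b5], b2], b3] + [[[[b1, b4], b5], b3], b2]


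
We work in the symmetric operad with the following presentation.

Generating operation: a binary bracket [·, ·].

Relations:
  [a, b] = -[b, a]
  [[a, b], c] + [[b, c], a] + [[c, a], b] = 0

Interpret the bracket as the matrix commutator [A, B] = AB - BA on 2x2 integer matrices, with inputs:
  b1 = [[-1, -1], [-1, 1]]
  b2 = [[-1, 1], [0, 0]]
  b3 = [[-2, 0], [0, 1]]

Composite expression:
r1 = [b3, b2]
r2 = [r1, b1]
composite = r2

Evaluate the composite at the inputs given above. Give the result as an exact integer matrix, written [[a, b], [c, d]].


[b3, b2] = [[0, -3], [0, 0]]
[[b3, b2], b1] = [[3, -6], [0, -3]]

[[3, -6], [0, -3]]


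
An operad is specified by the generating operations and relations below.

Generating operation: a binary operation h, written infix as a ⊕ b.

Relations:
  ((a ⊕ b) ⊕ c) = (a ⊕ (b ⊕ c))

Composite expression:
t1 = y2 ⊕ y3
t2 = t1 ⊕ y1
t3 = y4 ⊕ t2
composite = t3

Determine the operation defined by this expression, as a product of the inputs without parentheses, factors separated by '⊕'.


y4 ⊕ y2 ⊕ y3 ⊕ y1

Under associativity of h, the answer is the y's in reading order.
(y2 ⊕ y3) spells out as y2 ⊕ y3
((y2 ⊕ y3) ⊕ y1) spells out as y2 ⊕ y3 ⊕ y1
(y4 ⊕ ((y2 ⊕ y3) ⊕ y1)) spells out as y4 ⊕ y2 ⊕ y3 ⊕ y1


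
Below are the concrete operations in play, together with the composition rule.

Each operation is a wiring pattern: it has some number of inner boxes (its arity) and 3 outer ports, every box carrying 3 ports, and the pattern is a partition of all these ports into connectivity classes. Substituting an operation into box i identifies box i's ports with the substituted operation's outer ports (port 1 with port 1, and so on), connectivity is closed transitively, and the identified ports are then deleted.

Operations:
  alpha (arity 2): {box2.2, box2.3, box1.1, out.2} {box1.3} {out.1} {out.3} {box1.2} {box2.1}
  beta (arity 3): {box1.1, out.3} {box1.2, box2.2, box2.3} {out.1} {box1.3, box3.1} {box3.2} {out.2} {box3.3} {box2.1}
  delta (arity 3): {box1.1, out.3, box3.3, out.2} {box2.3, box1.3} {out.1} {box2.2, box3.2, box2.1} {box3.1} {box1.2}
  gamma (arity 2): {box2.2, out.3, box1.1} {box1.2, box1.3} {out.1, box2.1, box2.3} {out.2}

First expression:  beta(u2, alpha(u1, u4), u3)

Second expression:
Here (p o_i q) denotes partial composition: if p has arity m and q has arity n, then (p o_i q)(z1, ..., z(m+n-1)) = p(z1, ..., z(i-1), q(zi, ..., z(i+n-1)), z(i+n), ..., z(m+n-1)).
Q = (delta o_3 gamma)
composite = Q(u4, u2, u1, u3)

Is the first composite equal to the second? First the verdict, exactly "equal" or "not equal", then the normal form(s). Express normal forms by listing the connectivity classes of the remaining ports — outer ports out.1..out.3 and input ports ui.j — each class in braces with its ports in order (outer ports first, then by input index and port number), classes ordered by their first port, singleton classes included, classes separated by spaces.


not equal — first {out.1} {out.2} {out.3, u2.1} {u1.1, u2.2, u4.2, u4.3} {u1.2} {u1.3} {u2.3, u3.1} {u3.2} {u3.3} {u4.1}, second {out.1} {out.2, out.3, u1.1, u3.2, u4.1} {u1.2, u1.3} {u2.1, u2.2} {u2.3, u4.3} {u3.1, u3.3} {u4.2}

The first expression reduces to {out.1} {out.2} {out.3, u2.1} {u1.1, u2.2, u4.2, u4.3} {u1.2} {u1.3} {u2.3, u3.1} {u3.2} {u3.3} {u4.1}
The second expression reduces to {out.1} {out.2, out.3, u1.1, u3.2, u4.1} {u1.2, u1.3} {u2.1, u2.2} {u2.3, u4.3} {u3.1, u3.3} {u4.2}
They disagree, so not equal.


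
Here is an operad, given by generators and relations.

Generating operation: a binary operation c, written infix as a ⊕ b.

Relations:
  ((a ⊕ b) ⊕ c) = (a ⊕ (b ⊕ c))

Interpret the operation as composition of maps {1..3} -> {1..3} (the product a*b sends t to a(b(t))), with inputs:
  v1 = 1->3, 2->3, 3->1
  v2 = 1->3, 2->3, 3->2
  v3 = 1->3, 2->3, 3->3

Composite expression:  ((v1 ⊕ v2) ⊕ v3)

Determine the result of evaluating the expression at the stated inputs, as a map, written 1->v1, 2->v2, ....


(v1 ⊕ v2) = 1->1, 2->1, 3->3
((v1 ⊕ v2) ⊕ v3) = 1->3, 2->3, 3->3

1->3, 2->3, 3->3


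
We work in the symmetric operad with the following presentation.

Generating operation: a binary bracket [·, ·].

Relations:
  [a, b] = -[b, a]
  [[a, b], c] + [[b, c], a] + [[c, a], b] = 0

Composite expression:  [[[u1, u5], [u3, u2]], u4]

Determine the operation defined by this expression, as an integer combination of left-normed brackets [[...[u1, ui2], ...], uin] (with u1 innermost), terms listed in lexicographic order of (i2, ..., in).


-[[[[u1, u5], u2], u3], u4] + [[[[u1, u5], u3], u2], u4]

Expand each bracket as ab - ba; the u1-initial words give the coefficients.
Composite bracket: [[[u1, u5], [u3, u2]], u4]
Under [a, b] = ab - ba we get 16 signed associative words (2^4 = 16).
Keep just the words that open with u1:
  sign of u1u5u2u3u4 is -1, so it contributes -[[[[u1, u5], u2], u3], u4]
  sign of u1u5u3u2u4 is +1, so it contributes +[[[[u1, u5], u3], u2], u4]


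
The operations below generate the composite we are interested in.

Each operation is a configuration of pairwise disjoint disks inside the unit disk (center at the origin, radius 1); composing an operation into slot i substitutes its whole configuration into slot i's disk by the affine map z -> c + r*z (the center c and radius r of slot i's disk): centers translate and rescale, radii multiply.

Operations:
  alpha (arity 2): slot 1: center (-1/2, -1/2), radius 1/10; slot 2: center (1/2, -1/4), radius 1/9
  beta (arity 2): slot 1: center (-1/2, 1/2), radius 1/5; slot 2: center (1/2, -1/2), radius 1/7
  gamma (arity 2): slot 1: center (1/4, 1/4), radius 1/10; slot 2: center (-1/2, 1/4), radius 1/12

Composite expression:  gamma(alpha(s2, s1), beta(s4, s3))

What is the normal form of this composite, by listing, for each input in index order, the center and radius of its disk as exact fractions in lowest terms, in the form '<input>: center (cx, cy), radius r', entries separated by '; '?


s1: center (3/10, 9/40), radius 1/90; s2: center (1/5, 1/5), radius 1/100; s3: center (-11/24, 5/24), radius 1/84; s4: center (-13/24, 7/24), radius 1/60

Follow each s-input down from gamma: c' goes to c + r*c', radius to r*r'.
tracing s2 down its 2-map path: center (1/5, 1/5), radius 1/100
tracing s1 down its 2-map path: center (3/10, 9/40), radius 1/90
tracing s4 down its 2-map path: center (-13/24, 7/24), radius 1/60
tracing s3 down its 2-map path: center (-11/24, 5/24), radius 1/84


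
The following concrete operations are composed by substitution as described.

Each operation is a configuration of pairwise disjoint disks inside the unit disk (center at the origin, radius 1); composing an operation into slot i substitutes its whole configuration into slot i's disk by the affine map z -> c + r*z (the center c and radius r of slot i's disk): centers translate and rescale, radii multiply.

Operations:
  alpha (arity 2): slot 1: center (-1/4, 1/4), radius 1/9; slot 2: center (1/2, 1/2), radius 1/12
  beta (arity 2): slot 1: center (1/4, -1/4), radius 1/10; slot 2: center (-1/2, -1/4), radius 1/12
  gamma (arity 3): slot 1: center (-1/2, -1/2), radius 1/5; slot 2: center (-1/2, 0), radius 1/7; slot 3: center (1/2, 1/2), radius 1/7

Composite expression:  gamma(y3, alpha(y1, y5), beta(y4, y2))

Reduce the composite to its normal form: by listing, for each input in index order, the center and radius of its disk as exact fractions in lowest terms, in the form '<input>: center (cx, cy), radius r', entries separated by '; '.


Below gamma, radii multiply path by path; the y-disk centers shift.
input y3: composing its 1 substitution step yields center (-1/2, -1/2), radius 1/5
input y1: composing its 2 substitution steps yields center (-15/28, 1/28), radius 1/63
input y5: composing its 2 substitution steps yields center (-3/7, 1/14), radius 1/84
input y4: composing its 2 substitution steps yields center (15/28, 13/28), radius 1/70
input y2: composing its 2 substitution steps yields center (3/7, 13/28), radius 1/84

y1: center (-15/28, 1/28), radius 1/63; y2: center (3/7, 13/28), radius 1/84; y3: center (-1/2, -1/2), radius 1/5; y4: center (15/28, 13/28), radius 1/70; y5: center (-3/7, 1/14), radius 1/84


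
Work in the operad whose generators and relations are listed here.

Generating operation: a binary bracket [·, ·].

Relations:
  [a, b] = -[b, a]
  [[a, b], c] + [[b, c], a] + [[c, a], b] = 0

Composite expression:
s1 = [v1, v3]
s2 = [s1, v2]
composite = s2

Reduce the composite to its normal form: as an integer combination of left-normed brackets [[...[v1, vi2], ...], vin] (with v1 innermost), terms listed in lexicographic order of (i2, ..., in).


Antisymmetry and Jacobi reduce to v1-anchored left-normed brackets.
Composite bracket: [[v1, v3], v2]
Each bracket splits as ab - ba, giving 4 signed words (2^2 = 4).
Coefficients come from the v1-initial words:
  sign of v1v3v2 is +1, so it contributes +[[v1, v3], v2]

[[v1, v3], v2]


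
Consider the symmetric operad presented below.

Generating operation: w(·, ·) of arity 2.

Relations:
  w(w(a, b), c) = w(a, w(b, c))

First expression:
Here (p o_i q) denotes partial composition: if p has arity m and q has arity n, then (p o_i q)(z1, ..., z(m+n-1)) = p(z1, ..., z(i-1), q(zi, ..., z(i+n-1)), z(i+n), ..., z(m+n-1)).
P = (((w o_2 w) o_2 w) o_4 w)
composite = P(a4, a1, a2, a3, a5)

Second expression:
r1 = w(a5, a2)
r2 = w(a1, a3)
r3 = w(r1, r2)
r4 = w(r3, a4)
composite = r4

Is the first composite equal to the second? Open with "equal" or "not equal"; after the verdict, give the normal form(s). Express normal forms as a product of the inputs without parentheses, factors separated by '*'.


not equal; the first gives a4 * a1 * a2 * a3 * a5 and the second a5 * a2 * a1 * a3 * a4

Reducing the first expression gives a4 * a1 * a2 * a3 * a5
Reducing the second expression gives a5 * a2 * a1 * a3 * a4
Distinct normal forms: not equal.


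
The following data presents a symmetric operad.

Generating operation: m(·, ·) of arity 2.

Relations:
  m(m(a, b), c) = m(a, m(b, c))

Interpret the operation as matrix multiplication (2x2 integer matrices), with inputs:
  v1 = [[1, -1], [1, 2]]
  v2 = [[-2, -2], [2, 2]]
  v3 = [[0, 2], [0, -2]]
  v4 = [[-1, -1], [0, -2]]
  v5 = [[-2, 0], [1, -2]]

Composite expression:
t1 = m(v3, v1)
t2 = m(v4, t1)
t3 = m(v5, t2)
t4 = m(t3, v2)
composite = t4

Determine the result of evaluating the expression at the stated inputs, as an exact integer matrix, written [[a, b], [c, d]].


m(v3, v1) = [[2, 4], [-2, -4]]
m(v4, m(v3, v1)) = [[0, 0], [4, 8]]
m(v5, m(v4, m(v3, v1))) = [[0, 0], [-8, -16]]
m(m(v5, m(v4, m(v3, v1))), v2) = [[0, 0], [-16, -16]]

[[0, 0], [-16, -16]]


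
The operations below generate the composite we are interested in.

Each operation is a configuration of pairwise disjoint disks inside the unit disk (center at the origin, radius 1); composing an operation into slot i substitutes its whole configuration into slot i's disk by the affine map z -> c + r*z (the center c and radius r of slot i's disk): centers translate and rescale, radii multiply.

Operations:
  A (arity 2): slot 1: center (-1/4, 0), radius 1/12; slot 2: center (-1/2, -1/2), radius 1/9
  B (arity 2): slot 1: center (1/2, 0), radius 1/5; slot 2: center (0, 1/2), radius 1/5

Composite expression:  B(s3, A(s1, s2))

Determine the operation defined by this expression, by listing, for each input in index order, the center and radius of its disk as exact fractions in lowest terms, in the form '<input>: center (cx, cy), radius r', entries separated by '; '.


s1: center (-1/20, 1/2), radius 1/60; s2: center (-1/10, 2/5), radius 1/45; s3: center (1/2, 0), radius 1/5

Only the slot chain above each s matters under B; compose those maps.
s3 passes through 1 substitution, ending at center (1/2, 0), radius 1/5
s1 passes through 2 substitutions, ending at center (-1/20, 1/2), radius 1/60
s2 passes through 2 substitutions, ending at center (-1/10, 2/5), radius 1/45


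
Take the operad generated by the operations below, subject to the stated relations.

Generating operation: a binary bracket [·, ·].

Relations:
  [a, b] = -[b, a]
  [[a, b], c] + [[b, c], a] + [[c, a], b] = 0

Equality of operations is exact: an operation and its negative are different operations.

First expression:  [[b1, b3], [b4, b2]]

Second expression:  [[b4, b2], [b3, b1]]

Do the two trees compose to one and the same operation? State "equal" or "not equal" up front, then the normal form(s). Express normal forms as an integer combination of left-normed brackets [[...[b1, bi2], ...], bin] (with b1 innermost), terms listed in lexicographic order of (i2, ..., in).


In normal form, the first expression is -[[[b1, b3], b2], b4] + [[[b1, b3], b4], b2]
In normal form, the second expression is -[[[b1, b3], b2], b4] + [[[b1, b3], b4], b2]
Same normal form: equal.

equal — both sides give -[[[b1, b3], b2], b4] + [[[b1, b3], b4], b2]


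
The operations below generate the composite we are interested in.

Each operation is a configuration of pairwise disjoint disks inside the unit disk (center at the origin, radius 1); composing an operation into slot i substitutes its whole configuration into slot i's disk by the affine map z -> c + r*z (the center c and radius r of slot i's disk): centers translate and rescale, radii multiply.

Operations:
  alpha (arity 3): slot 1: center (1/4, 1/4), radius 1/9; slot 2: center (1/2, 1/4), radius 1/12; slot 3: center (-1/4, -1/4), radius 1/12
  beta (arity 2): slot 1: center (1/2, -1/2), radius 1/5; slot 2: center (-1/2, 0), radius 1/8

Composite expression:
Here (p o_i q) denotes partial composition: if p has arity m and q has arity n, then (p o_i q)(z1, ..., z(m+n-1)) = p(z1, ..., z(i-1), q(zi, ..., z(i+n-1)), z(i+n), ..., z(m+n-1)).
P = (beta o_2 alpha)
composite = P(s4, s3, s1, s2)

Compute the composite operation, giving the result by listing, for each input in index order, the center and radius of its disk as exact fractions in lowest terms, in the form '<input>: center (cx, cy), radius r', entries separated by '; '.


Nesting under beta composes maps z -> c + r*z down each s-path.
for s4, the 1-step affine chain lands on center (1/2, -1/2), radius 1/5
for s3, the 2-step affine chain lands on center (-15/32, 1/32), radius 1/72
for s1, the 2-step affine chain lands on center (-7/16, 1/32), radius 1/96
for s2, the 2-step affine chain lands on center (-17/32, -1/32), radius 1/96

s1: center (-7/16, 1/32), radius 1/96; s2: center (-17/32, -1/32), radius 1/96; s3: center (-15/32, 1/32), radius 1/72; s4: center (1/2, -1/2), radius 1/5


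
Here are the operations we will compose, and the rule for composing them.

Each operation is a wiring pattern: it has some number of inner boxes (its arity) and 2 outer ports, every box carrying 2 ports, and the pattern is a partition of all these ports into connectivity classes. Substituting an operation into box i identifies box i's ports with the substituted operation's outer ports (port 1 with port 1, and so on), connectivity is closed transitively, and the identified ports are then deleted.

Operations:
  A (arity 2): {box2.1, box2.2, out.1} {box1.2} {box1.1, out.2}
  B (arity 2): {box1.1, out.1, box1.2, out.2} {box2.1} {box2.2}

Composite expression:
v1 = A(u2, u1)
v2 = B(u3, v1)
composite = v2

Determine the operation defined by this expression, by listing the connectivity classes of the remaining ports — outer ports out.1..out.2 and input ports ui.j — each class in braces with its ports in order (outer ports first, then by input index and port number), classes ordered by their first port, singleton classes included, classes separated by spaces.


{out.1, out.2, u3.1, u3.2} {u1.1, u1.2} {u2.1} {u2.2}

Two ports join when wires chain via B-identified ports.
A over (u2, u1) gives {out.1, u1.1, u1.2} {out.2, u2.1} {u2.2}, out.j being that stage's outer ports
B over (u3, u2, u1) gives {out.1, out.2, u3.1, u3.2} {u1.1, u1.2} {u2.1} {u2.2}, out.j being that stage's outer ports


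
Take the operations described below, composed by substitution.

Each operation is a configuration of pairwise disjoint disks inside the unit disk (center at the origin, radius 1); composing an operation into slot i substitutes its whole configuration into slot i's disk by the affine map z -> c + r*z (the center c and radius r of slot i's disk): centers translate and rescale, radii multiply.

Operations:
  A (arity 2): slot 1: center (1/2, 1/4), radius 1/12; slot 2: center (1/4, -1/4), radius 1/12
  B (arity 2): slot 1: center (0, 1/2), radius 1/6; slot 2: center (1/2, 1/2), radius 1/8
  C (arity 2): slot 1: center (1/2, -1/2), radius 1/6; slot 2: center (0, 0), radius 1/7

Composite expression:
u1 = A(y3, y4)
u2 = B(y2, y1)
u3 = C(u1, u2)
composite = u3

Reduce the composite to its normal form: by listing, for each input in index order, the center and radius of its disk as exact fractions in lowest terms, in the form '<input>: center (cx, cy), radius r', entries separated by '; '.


y1: center (1/14, 1/14), radius 1/56; y2: center (0, 1/14), radius 1/42; y3: center (7/12, -11/24), radius 1/72; y4: center (13/24, -13/24), radius 1/72

Affine substitution under C: radii multiply and y-centers shift.
y3: after 2 affine steps, its disk has center (7/12, -11/24), radius 1/72
y4: after 2 affine steps, its disk has center (13/24, -13/24), radius 1/72
y2: after 2 affine steps, its disk has center (0, 1/14), radius 1/42
y1: after 2 affine steps, its disk has center (1/14, 1/14), radius 1/56
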